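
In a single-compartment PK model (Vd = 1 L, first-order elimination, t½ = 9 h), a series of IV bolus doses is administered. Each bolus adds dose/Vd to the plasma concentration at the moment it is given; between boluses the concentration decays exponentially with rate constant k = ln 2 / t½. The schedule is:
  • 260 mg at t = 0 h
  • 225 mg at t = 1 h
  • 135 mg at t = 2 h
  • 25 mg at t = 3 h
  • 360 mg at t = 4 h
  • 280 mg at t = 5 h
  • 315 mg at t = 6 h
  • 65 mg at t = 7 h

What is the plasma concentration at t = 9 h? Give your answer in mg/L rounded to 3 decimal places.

1102.438 mg/L

k = ln 2 / 9 = 0.07702 per h
Dose 1 (260 mg at t=0 h): 260·exp(−0.07702·9) = 130.000 mg/L
Dose 2 (225 mg at t=1 h): 225·exp(−0.07702·8) = 121.507 mg/L
Dose 3 (135 mg at t=2 h): 135·exp(−0.07702·7) = 78.741 mg/L
Dose 4 (25 mg at t=3 h): 25·exp(−0.07702·6) = 15.749 mg/L
Dose 5 (360 mg at t=4 h): 360·exp(−0.07702·5) = 244.942 mg/L
Dose 6 (280 mg at t=5 h): 280·exp(−0.07702·4) = 205.763 mg/L
Dose 7 (315 mg at t=6 h): 315·exp(−0.07702·3) = 250.016 mg/L
Dose 8 (65 mg at t=7 h): 65·exp(−0.07702·2) = 55.721 mg/L
C(9) = 130.000 + 121.507 + 78.741 + 15.749 + 244.942 + 205.763 + 250.016 + 55.721 = 1102.438 mg/L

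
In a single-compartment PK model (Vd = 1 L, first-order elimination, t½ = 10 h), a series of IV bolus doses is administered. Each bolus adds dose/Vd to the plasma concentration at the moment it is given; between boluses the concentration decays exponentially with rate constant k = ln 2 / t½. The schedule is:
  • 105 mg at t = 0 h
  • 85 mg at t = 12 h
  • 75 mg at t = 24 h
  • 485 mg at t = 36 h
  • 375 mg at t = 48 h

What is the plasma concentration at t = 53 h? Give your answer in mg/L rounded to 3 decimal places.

432.111 mg/L

k = ln 2 / 10 = 0.06931 per h
Dose 1 (105 mg at t=0 h): 105·exp(−0.06931·53) = 2.665 mg/L
Dose 2 (85 mg at t=12 h): 85·exp(−0.06931·41) = 4.957 mg/L
Dose 3 (75 mg at t=24 h): 75·exp(−0.06931·29) = 10.048 mg/L
Dose 4 (485 mg at t=36 h): 485·exp(−0.06931·17) = 149.276 mg/L
Dose 5 (375 mg at t=48 h): 375·exp(−0.06931·5) = 265.165 mg/L
C(53) = 2.665 + 4.957 + 10.048 + 149.276 + 265.165 = 432.111 mg/L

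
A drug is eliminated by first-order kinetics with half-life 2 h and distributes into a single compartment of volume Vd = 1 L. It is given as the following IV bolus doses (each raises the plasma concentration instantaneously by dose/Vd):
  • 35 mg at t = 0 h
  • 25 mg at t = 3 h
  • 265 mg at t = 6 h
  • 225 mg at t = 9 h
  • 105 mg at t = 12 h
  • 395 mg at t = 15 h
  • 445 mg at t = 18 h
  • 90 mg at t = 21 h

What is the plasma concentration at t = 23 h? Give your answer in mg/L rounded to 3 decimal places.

153.200 mg/L

k = ln 2 / 2 = 0.34657 per h
Dose 1 (35 mg at t=0 h): 35·exp(−0.34657·23) = 0.012 mg/L
Dose 2 (25 mg at t=3 h): 25·exp(−0.34657·20) = 0.024 mg/L
Dose 3 (265 mg at t=6 h): 265·exp(−0.34657·17) = 0.732 mg/L
Dose 4 (225 mg at t=9 h): 225·exp(−0.34657·14) = 1.758 mg/L
Dose 5 (105 mg at t=12 h): 105·exp(−0.34657·11) = 2.320 mg/L
Dose 6 (395 mg at t=15 h): 395·exp(−0.34657·8) = 24.688 mg/L
Dose 7 (445 mg at t=18 h): 445·exp(−0.34657·5) = 78.666 mg/L
Dose 8 (90 mg at t=21 h): 90·exp(−0.34657·2) = 45.000 mg/L
C(23) = 0.012 + 0.024 + 0.732 + 1.758 + 2.320 + 24.688 + 78.666 + 45.000 = 153.200 mg/L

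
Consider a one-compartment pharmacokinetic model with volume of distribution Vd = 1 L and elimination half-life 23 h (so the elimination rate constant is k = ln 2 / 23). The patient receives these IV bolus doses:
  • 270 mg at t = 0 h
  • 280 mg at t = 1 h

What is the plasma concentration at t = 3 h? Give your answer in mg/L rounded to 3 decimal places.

510.282 mg/L

k = ln 2 / 23 = 0.03014 per h
Dose 1 (270 mg at t=0 h): 270·exp(−0.03014·3) = 246.660 mg/L
Dose 2 (280 mg at t=1 h): 280·exp(−0.03014·2) = 263.622 mg/L
C(3) = 246.660 + 263.622 = 510.282 mg/L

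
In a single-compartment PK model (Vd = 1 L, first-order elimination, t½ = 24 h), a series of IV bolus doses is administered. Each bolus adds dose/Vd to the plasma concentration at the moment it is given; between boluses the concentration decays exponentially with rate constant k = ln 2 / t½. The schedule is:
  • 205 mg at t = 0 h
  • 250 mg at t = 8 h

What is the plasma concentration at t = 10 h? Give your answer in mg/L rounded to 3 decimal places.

389.545 mg/L

k = ln 2 / 24 = 0.02888 per h
Dose 1 (205 mg at t=0 h): 205·exp(−0.02888·10) = 153.576 mg/L
Dose 2 (250 mg at t=8 h): 250·exp(−0.02888·2) = 235.969 mg/L
C(10) = 153.576 + 235.969 = 389.545 mg/L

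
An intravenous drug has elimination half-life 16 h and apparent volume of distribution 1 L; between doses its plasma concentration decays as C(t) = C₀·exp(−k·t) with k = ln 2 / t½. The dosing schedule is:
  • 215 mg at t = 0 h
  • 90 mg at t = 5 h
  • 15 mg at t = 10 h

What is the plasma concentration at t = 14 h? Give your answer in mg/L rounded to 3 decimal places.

190.785 mg/L

k = ln 2 / 16 = 0.04332 per h
Dose 1 (215 mg at t=0 h): 215·exp(−0.04332·14) = 117.230 mg/L
Dose 2 (90 mg at t=5 h): 90·exp(−0.04332·9) = 60.941 mg/L
Dose 3 (15 mg at t=10 h): 15·exp(−0.04332·4) = 12.613 mg/L
C(14) = 117.230 + 60.941 + 12.613 = 190.785 mg/L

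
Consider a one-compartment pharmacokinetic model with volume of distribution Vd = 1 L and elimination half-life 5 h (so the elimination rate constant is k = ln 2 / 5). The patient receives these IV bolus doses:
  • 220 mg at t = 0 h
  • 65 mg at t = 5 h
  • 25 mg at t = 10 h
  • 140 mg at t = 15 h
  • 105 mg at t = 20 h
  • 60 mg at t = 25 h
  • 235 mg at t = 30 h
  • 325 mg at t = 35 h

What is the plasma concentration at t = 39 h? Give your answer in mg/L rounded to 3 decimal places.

277.348 mg/L

k = ln 2 / 5 = 0.13863 per h
Dose 1 (220 mg at t=0 h): 220·exp(−0.13863·39) = 0.987 mg/L
Dose 2 (65 mg at t=5 h): 65·exp(−0.13863·34) = 0.583 mg/L
Dose 3 (25 mg at t=10 h): 25·exp(−0.13863·29) = 0.449 mg/L
Dose 4 (140 mg at t=15 h): 140·exp(−0.13863·24) = 5.026 mg/L
Dose 5 (105 mg at t=20 h): 105·exp(−0.13863·19) = 7.538 mg/L
Dose 6 (60 mg at t=25 h): 60·exp(−0.13863·14) = 8.615 mg/L
Dose 7 (235 mg at t=30 h): 235·exp(−0.13863·9) = 67.486 mg/L
Dose 8 (325 mg at t=35 h): 325·exp(−0.13863·4) = 186.663 mg/L
C(39) = 0.987 + 0.583 + 0.449 + 5.026 + 7.538 + 8.615 + 67.486 + 186.663 = 277.348 mg/L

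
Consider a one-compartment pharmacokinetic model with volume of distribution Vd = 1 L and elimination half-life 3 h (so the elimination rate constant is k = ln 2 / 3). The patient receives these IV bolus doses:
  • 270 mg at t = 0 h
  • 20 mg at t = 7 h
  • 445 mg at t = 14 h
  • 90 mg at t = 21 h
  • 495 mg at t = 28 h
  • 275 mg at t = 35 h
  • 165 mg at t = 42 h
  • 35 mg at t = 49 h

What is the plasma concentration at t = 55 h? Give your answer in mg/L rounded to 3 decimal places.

20.679 mg/L

k = ln 2 / 3 = 0.23105 per h
Dose 1 (270 mg at t=0 h): 270·exp(−0.23105·55) = 0.001 mg/L
Dose 2 (20 mg at t=7 h): 20·exp(−0.23105·48) = 0.000 mg/L
Dose 3 (445 mg at t=14 h): 445·exp(−0.23105·41) = 0.034 mg/L
Dose 4 (90 mg at t=21 h): 90·exp(−0.23105·34) = 0.035 mg/L
Dose 5 (495 mg at t=28 h): 495·exp(−0.23105·27) = 0.967 mg/L
Dose 6 (275 mg at t=35 h): 275·exp(−0.23105·20) = 2.707 mg/L
Dose 7 (165 mg at t=42 h): 165·exp(−0.23105·13) = 8.185 mg/L
Dose 8 (35 mg at t=49 h): 35·exp(−0.23105·6) = 8.750 mg/L
C(55) = 0.001 + 0.000 + 0.034 + 0.035 + 0.967 + 2.707 + 8.185 + 8.750 = 20.679 mg/L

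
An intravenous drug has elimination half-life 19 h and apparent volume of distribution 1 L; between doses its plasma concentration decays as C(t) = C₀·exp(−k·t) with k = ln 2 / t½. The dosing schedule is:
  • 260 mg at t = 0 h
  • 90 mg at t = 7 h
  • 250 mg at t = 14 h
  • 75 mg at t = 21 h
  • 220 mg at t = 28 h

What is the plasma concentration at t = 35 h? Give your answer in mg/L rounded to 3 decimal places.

k = ln 2 / 19 = 0.03648 per h
Dose 1 (260 mg at t=0 h): 260·exp(−0.03648·35) = 72.518 mg/L
Dose 2 (90 mg at t=7 h): 90·exp(−0.03648·28) = 32.406 mg/L
Dose 3 (250 mg at t=14 h): 250·exp(−0.03648·21) = 116.204 mg/L
Dose 4 (75 mg at t=21 h): 75·exp(−0.03648·14) = 45.004 mg/L
Dose 5 (220 mg at t=28 h): 220·exp(−0.03648·7) = 170.419 mg/L
C(35) = 72.518 + 32.406 + 116.204 + 45.004 + 170.419 = 436.550 mg/L

436.550 mg/L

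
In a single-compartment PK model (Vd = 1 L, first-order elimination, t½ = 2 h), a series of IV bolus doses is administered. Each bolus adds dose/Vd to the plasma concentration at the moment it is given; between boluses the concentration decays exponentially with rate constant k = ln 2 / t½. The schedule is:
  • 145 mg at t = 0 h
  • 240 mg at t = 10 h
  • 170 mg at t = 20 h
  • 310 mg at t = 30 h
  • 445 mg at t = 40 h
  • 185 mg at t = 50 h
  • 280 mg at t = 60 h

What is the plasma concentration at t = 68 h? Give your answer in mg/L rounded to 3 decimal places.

17.889 mg/L

k = ln 2 / 2 = 0.34657 per h
Dose 1 (145 mg at t=0 h): 145·exp(−0.34657·68) = 0.000 mg/L
Dose 2 (240 mg at t=10 h): 240·exp(−0.34657·58) = 0.000 mg/L
Dose 3 (170 mg at t=20 h): 170·exp(−0.34657·48) = 0.000 mg/L
Dose 4 (310 mg at t=30 h): 310·exp(−0.34657·38) = 0.001 mg/L
Dose 5 (445 mg at t=40 h): 445·exp(−0.34657·28) = 0.027 mg/L
Dose 6 (185 mg at t=50 h): 185·exp(−0.34657·18) = 0.361 mg/L
Dose 7 (280 mg at t=60 h): 280·exp(−0.34657·8) = 17.500 mg/L
C(68) = 0.000 + 0.000 + 0.000 + 0.001 + 0.027 + 0.361 + 17.500 = 17.889 mg/L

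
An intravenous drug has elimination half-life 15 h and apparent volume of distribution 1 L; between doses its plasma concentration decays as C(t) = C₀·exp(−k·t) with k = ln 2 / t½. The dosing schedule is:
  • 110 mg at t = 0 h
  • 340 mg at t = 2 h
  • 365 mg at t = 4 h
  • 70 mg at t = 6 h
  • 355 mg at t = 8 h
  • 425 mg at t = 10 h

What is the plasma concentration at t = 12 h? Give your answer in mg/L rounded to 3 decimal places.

1265.186 mg/L

k = ln 2 / 15 = 0.04621 per h
Dose 1 (110 mg at t=0 h): 110·exp(−0.04621·12) = 63.178 mg/L
Dose 2 (340 mg at t=2 h): 340·exp(−0.04621·10) = 214.187 mg/L
Dose 3 (365 mg at t=4 h): 365·exp(−0.04621·8) = 252.199 mg/L
Dose 4 (70 mg at t=6 h): 70·exp(−0.04621·6) = 53.050 mg/L
Dose 5 (355 mg at t=8 h): 355·exp(−0.04621·4) = 295.089 mg/L
Dose 6 (425 mg at t=10 h): 425·exp(−0.04621·2) = 387.482 mg/L
C(12) = 63.178 + 214.187 + 252.199 + 53.050 + 295.089 + 387.482 = 1265.186 mg/L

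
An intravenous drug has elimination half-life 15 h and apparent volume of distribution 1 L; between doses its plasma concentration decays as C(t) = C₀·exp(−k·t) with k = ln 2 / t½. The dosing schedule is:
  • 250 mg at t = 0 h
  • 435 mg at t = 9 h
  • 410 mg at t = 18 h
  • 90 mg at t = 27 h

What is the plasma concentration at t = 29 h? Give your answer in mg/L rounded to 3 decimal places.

566.761 mg/L

k = ln 2 / 15 = 0.04621 per h
Dose 1 (250 mg at t=0 h): 250·exp(−0.04621·29) = 65.456 mg/L
Dose 2 (435 mg at t=9 h): 435·exp(−0.04621·20) = 172.630 mg/L
Dose 3 (410 mg at t=18 h): 410·exp(−0.04621·11) = 246.620 mg/L
Dose 4 (90 mg at t=27 h): 90·exp(−0.04621·2) = 82.055 mg/L
C(29) = 65.456 + 172.630 + 246.620 + 82.055 = 566.761 mg/L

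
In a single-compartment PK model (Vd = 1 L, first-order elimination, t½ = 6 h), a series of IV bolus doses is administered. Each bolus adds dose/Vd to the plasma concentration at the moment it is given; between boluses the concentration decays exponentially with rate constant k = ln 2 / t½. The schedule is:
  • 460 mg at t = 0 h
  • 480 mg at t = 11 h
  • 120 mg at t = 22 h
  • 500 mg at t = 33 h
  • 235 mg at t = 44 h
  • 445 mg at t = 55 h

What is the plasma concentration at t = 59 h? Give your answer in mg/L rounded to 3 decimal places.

k = ln 2 / 6 = 0.11552 per h
Dose 1 (460 mg at t=0 h): 460·exp(−0.11552·59) = 0.504 mg/L
Dose 2 (480 mg at t=11 h): 480·exp(−0.11552·48) = 1.875 mg/L
Dose 3 (120 mg at t=22 h): 120·exp(−0.11552·37) = 1.670 mg/L
Dose 4 (500 mg at t=33 h): 500·exp(−0.11552·26) = 24.803 mg/L
Dose 5 (235 mg at t=44 h): 235·exp(−0.11552·15) = 41.543 mg/L
Dose 6 (445 mg at t=55 h): 445·exp(−0.11552·4) = 280.332 mg/L
C(59) = 0.504 + 1.875 + 1.670 + 24.803 + 41.543 + 280.332 = 350.728 mg/L

350.728 mg/L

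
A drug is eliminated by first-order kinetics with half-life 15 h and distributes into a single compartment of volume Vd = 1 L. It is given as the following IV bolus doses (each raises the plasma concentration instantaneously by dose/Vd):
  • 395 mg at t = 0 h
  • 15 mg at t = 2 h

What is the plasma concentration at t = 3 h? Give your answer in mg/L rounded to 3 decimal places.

358.190 mg/L

k = ln 2 / 15 = 0.04621 per h
Dose 1 (395 mg at t=0 h): 395·exp(−0.04621·3) = 343.867 mg/L
Dose 2 (15 mg at t=2 h): 15·exp(−0.04621·1) = 14.323 mg/L
C(3) = 343.867 + 14.323 = 358.190 mg/L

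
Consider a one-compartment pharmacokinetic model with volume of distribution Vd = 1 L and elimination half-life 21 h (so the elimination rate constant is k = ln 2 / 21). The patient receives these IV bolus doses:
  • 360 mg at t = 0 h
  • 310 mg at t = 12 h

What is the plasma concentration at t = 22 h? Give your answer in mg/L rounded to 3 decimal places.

k = ln 2 / 21 = 0.03301 per h
Dose 1 (360 mg at t=0 h): 360·exp(−0.03301·22) = 174.156 mg/L
Dose 2 (310 mg at t=12 h): 310·exp(−0.03301·10) = 222.851 mg/L
C(22) = 174.156 + 222.851 = 397.006 mg/L

397.006 mg/L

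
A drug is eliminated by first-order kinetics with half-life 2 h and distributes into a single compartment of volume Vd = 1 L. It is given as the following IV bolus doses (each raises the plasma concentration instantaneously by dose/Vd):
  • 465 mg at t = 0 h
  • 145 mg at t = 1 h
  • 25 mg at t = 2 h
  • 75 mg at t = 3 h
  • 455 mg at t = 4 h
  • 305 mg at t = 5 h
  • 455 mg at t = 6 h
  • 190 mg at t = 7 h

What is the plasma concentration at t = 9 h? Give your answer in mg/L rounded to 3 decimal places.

k = ln 2 / 2 = 0.34657 per h
Dose 1 (465 mg at t=0 h): 465·exp(−0.34657·9) = 20.550 mg/L
Dose 2 (145 mg at t=1 h): 145·exp(−0.34657·8) = 9.062 mg/L
Dose 3 (25 mg at t=2 h): 25·exp(−0.34657·7) = 2.210 mg/L
Dose 4 (75 mg at t=3 h): 75·exp(−0.34657·6) = 9.375 mg/L
Dose 5 (455 mg at t=4 h): 455·exp(−0.34657·5) = 80.433 mg/L
Dose 6 (305 mg at t=5 h): 305·exp(−0.34657·4) = 76.250 mg/L
Dose 7 (455 mg at t=6 h): 455·exp(−0.34657·3) = 160.867 mg/L
Dose 8 (190 mg at t=7 h): 190·exp(−0.34657·2) = 95.000 mg/L
C(9) = 20.550 + 9.062 + 2.210 + 9.375 + 80.433 + 76.250 + 160.867 + 95.000 = 453.748 mg/L

453.748 mg/L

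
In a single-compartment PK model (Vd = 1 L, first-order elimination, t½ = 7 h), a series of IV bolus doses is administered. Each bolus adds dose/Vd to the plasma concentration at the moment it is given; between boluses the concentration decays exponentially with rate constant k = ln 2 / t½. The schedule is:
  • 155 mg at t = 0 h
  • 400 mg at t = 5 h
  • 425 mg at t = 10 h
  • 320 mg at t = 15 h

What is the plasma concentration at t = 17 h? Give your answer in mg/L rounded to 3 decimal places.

k = ln 2 / 7 = 0.09902 per h
Dose 1 (155 mg at t=0 h): 155·exp(−0.09902·17) = 28.791 mg/L
Dose 2 (400 mg at t=5 h): 400·exp(−0.09902·12) = 121.901 mg/L
Dose 3 (425 mg at t=10 h): 425·exp(−0.09902·7) = 212.500 mg/L
Dose 4 (320 mg at t=15 h): 320·exp(−0.09902·2) = 262.507 mg/L
C(17) = 28.791 + 121.901 + 212.500 + 262.507 = 625.700 mg/L

625.700 mg/L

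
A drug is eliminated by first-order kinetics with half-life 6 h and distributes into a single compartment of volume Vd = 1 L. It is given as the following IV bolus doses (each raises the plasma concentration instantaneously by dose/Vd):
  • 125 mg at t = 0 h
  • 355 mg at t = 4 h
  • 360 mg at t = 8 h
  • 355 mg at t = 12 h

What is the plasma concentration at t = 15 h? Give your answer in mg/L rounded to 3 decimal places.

533.100 mg/L

k = ln 2 / 6 = 0.11552 per h
Dose 1 (125 mg at t=0 h): 125·exp(−0.11552·15) = 22.097 mg/L
Dose 2 (355 mg at t=4 h): 355·exp(−0.11552·11) = 99.619 mg/L
Dose 3 (360 mg at t=8 h): 360·exp(−0.11552·7) = 160.362 mg/L
Dose 4 (355 mg at t=12 h): 355·exp(−0.11552·3) = 251.023 mg/L
C(15) = 22.097 + 99.619 + 160.362 + 251.023 = 533.100 mg/L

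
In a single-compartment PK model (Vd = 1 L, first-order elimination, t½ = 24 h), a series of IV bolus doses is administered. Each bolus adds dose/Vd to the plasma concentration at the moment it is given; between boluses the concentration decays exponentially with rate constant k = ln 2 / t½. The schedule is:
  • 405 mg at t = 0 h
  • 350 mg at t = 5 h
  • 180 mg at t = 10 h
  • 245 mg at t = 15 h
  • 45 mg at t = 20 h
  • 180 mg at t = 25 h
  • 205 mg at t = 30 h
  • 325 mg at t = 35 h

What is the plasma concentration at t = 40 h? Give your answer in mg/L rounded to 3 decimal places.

k = ln 2 / 24 = 0.02888 per h
Dose 1 (405 mg at t=0 h): 405·exp(−0.02888·40) = 127.567 mg/L
Dose 2 (350 mg at t=5 h): 350·exp(−0.02888·35) = 127.370 mg/L
Dose 3 (180 mg at t=10 h): 180·exp(−0.02888·30) = 75.681 mg/L
Dose 4 (245 mg at t=15 h): 245·exp(−0.02888·25) = 119.013 mg/L
Dose 5 (45 mg at t=20 h): 45·exp(−0.02888·20) = 25.255 mg/L
Dose 6 (180 mg at t=25 h): 180·exp(−0.02888·15) = 116.716 mg/L
Dose 7 (205 mg at t=30 h): 205·exp(−0.02888·10) = 153.576 mg/L
Dose 8 (325 mg at t=35 h): 325·exp(−0.02888·5) = 281.299 mg/L
C(40) = 127.567 + 127.370 + 75.681 + 119.013 + 25.255 + 116.716 + 153.576 + 281.299 = 1026.477 mg/L

1026.477 mg/L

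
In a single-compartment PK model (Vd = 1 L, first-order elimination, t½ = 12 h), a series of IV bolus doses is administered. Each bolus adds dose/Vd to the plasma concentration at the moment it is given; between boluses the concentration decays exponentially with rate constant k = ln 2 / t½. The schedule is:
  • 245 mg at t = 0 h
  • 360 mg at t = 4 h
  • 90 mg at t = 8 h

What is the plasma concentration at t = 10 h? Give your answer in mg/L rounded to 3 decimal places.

472.241 mg/L

k = ln 2 / 12 = 0.05776 per h
Dose 1 (245 mg at t=0 h): 245·exp(−0.05776·10) = 137.502 mg/L
Dose 2 (360 mg at t=4 h): 360·exp(−0.05776·6) = 254.558 mg/L
Dose 3 (90 mg at t=8 h): 90·exp(−0.05776·2) = 80.181 mg/L
C(10) = 137.502 + 254.558 + 80.181 = 472.241 mg/L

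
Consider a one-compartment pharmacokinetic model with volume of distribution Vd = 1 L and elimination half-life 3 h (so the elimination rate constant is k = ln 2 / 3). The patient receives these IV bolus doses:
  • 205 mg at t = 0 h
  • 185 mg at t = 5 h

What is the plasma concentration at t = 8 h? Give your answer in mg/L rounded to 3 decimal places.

124.785 mg/L

k = ln 2 / 3 = 0.23105 per h
Dose 1 (205 mg at t=0 h): 205·exp(−0.23105·8) = 32.285 mg/L
Dose 2 (185 mg at t=5 h): 185·exp(−0.23105·3) = 92.500 mg/L
C(8) = 32.285 + 92.500 = 124.785 mg/L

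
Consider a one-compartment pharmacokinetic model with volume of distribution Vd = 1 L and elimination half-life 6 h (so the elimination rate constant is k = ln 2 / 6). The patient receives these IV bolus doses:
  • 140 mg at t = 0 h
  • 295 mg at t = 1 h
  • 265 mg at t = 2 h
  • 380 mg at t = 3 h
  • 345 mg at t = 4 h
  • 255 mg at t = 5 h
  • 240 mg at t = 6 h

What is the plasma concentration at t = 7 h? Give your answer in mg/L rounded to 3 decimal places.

1258.135 mg/L

k = ln 2 / 6 = 0.11552 per h
Dose 1 (140 mg at t=0 h): 140·exp(−0.11552·7) = 62.363 mg/L
Dose 2 (295 mg at t=1 h): 295·exp(−0.11552·6) = 147.500 mg/L
Dose 3 (265 mg at t=2 h): 265·exp(−0.11552·5) = 148.726 mg/L
Dose 4 (380 mg at t=3 h): 380·exp(−0.11552·4) = 239.385 mg/L
Dose 5 (345 mg at t=4 h): 345·exp(−0.11552·3) = 243.952 mg/L
Dose 6 (255 mg at t=5 h): 255·exp(−0.11552·2) = 202.394 mg/L
Dose 7 (240 mg at t=6 h): 240·exp(−0.11552·1) = 213.816 mg/L
C(7) = 62.363 + 147.500 + 148.726 + 239.385 + 243.952 + 202.394 + 213.816 = 1258.135 mg/L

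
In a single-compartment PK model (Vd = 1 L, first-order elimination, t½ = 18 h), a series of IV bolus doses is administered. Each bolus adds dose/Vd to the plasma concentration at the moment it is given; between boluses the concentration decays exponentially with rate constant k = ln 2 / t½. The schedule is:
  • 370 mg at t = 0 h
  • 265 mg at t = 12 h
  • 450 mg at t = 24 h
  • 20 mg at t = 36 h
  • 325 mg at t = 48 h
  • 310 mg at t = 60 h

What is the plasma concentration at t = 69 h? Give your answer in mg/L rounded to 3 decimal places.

504.604 mg/L

k = ln 2 / 18 = 0.03851 per h
Dose 1 (370 mg at t=0 h): 370·exp(−0.03851·69) = 25.957 mg/L
Dose 2 (265 mg at t=12 h): 265·exp(−0.03851·57) = 29.511 mg/L
Dose 3 (450 mg at t=24 h): 450·exp(−0.03851·45) = 79.550 mg/L
Dose 4 (20 mg at t=36 h): 20·exp(−0.03851·33) = 5.612 mg/L
Dose 5 (325 mg at t=48 h): 325·exp(−0.03851·21) = 144.771 mg/L
Dose 6 (310 mg at t=60 h): 310·exp(−0.03851·9) = 219.203 mg/L
C(69) = 25.957 + 29.511 + 79.550 + 5.612 + 144.771 + 219.203 = 504.604 mg/L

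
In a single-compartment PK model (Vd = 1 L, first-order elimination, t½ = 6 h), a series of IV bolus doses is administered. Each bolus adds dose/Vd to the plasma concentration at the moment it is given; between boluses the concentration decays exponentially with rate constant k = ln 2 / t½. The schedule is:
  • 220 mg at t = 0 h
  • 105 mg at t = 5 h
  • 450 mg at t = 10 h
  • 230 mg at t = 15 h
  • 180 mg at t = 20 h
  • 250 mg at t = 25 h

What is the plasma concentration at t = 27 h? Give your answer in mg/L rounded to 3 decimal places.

417.235 mg/L

k = ln 2 / 6 = 0.11552 per h
Dose 1 (220 mg at t=0 h): 220·exp(−0.11552·27) = 9.723 mg/L
Dose 2 (105 mg at t=5 h): 105·exp(−0.11552·22) = 8.268 mg/L
Dose 3 (450 mg at t=10 h): 450·exp(−0.11552·17) = 63.138 mg/L
Dose 4 (230 mg at t=15 h): 230·exp(−0.11552·12) = 57.500 mg/L
Dose 5 (180 mg at t=20 h): 180·exp(−0.11552·7) = 80.181 mg/L
Dose 6 (250 mg at t=25 h): 250·exp(−0.11552·2) = 198.425 mg/L
C(27) = 9.723 + 8.268 + 63.138 + 57.500 + 80.181 + 198.425 = 417.235 mg/L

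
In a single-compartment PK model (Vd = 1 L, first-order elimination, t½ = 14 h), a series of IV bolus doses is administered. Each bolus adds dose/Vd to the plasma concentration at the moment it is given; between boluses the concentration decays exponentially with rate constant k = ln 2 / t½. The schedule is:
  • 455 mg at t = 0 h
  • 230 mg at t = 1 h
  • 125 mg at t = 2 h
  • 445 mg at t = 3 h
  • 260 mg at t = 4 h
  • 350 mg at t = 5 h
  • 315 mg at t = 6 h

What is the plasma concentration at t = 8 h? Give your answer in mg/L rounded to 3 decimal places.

1709.398 mg/L

k = ln 2 / 14 = 0.04951 per h
Dose 1 (455 mg at t=0 h): 455·exp(−0.04951·8) = 306.192 mg/L
Dose 2 (230 mg at t=1 h): 230·exp(−0.04951·7) = 162.635 mg/L
Dose 3 (125 mg at t=2 h): 125·exp(−0.04951·6) = 92.875 mg/L
Dose 4 (445 mg at t=3 h): 445·exp(−0.04951·5) = 347.416 mg/L
Dose 5 (260 mg at t=4 h): 260·exp(−0.04951·4) = 213.287 mg/L
Dose 6 (350 mg at t=5 h): 350·exp(−0.04951·3) = 301.690 mg/L
Dose 7 (315 mg at t=6 h): 315·exp(−0.04951·2) = 285.303 mg/L
C(8) = 306.192 + 162.635 + 92.875 + 347.416 + 213.287 + 301.690 + 285.303 = 1709.398 mg/L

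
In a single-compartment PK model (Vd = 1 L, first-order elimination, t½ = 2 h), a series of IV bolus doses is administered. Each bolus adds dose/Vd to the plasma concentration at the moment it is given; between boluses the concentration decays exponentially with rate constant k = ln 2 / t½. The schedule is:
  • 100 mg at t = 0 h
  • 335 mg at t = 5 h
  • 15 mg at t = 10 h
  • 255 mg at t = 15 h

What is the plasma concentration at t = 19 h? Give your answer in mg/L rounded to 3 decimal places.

k = ln 2 / 2 = 0.34657 per h
Dose 1 (100 mg at t=0 h): 100·exp(−0.34657·19) = 0.138 mg/L
Dose 2 (335 mg at t=5 h): 335·exp(−0.34657·14) = 2.617 mg/L
Dose 3 (15 mg at t=10 h): 15·exp(−0.34657·9) = 0.663 mg/L
Dose 4 (255 mg at t=15 h): 255·exp(−0.34657·4) = 63.750 mg/L
C(19) = 0.138 + 2.617 + 0.663 + 63.750 = 67.168 mg/L

67.168 mg/L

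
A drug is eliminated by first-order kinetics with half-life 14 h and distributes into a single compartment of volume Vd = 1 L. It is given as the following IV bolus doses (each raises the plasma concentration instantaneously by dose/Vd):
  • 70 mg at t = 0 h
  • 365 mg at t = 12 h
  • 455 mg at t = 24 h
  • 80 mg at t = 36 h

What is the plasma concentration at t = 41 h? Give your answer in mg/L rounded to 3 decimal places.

354.592 mg/L

k = ln 2 / 14 = 0.04951 per h
Dose 1 (70 mg at t=0 h): 70·exp(−0.04951·41) = 9.194 mg/L
Dose 2 (365 mg at t=12 h): 365·exp(−0.04951·29) = 86.842 mg/L
Dose 3 (455 mg at t=24 h): 455·exp(−0.04951·17) = 196.099 mg/L
Dose 4 (80 mg at t=36 h): 80·exp(−0.04951·5) = 62.457 mg/L
C(41) = 9.194 + 86.842 + 196.099 + 62.457 = 354.592 mg/L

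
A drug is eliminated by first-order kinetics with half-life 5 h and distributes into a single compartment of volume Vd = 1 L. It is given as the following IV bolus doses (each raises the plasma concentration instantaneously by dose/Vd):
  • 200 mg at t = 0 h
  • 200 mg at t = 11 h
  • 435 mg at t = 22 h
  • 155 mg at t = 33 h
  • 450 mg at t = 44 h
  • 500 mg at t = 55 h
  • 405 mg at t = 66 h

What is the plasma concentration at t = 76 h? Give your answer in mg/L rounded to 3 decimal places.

k = ln 2 / 5 = 0.13863 per h
Dose 1 (200 mg at t=0 h): 200·exp(−0.13863·76) = 0.005 mg/L
Dose 2 (200 mg at t=11 h): 200·exp(−0.13863·65) = 0.024 mg/L
Dose 3 (435 mg at t=22 h): 435·exp(−0.13863·54) = 0.244 mg/L
Dose 4 (155 mg at t=33 h): 155·exp(−0.13863·43) = 0.399 mg/L
Dose 5 (450 mg at t=44 h): 450·exp(−0.13863·32) = 5.329 mg/L
Dose 6 (500 mg at t=55 h): 500·exp(−0.13863·21) = 27.205 mg/L
Dose 7 (405 mg at t=66 h): 405·exp(−0.13863·10) = 101.250 mg/L
C(76) = 0.005 + 0.024 + 0.244 + 0.399 + 5.329 + 27.205 + 101.250 = 134.457 mg/L

134.457 mg/L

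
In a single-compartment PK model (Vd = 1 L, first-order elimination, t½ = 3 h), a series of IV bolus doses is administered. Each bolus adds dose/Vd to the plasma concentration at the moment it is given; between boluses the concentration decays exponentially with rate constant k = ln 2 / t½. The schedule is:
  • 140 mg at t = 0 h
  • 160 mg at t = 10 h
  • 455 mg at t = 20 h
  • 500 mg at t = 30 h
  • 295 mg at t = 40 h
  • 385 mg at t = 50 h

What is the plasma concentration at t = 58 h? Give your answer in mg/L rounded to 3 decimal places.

66.091 mg/L

k = ln 2 / 3 = 0.23105 per h
Dose 1 (140 mg at t=0 h): 140·exp(−0.23105·58) = 0.000 mg/L
Dose 2 (160 mg at t=10 h): 160·exp(−0.23105·48) = 0.002 mg/L
Dose 3 (455 mg at t=20 h): 455·exp(−0.23105·38) = 0.070 mg/L
Dose 4 (500 mg at t=30 h): 500·exp(−0.23105·28) = 0.775 mg/L
Dose 5 (295 mg at t=40 h): 295·exp(−0.23105·18) = 4.609 mg/L
Dose 6 (385 mg at t=50 h): 385·exp(−0.23105·8) = 60.634 mg/L
C(58) = 0.000 + 0.002 + 0.070 + 0.775 + 4.609 + 60.634 = 66.091 mg/L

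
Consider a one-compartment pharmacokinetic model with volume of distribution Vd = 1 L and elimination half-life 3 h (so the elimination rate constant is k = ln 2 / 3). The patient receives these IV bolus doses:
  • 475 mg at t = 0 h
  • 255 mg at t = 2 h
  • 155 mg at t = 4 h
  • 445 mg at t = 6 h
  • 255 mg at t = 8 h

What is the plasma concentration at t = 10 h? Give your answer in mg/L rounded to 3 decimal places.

463.274 mg/L

k = ln 2 / 3 = 0.23105 per h
Dose 1 (475 mg at t=0 h): 475·exp(−0.23105·10) = 47.126 mg/L
Dose 2 (255 mg at t=2 h): 255·exp(−0.23105·8) = 40.160 mg/L
Dose 3 (155 mg at t=4 h): 155·exp(−0.23105·6) = 38.750 mg/L
Dose 4 (445 mg at t=6 h): 445·exp(−0.23105·4) = 176.598 mg/L
Dose 5 (255 mg at t=8 h): 255·exp(−0.23105·2) = 160.640 mg/L
C(10) = 47.126 + 40.160 + 38.750 + 176.598 + 160.640 = 463.274 mg/L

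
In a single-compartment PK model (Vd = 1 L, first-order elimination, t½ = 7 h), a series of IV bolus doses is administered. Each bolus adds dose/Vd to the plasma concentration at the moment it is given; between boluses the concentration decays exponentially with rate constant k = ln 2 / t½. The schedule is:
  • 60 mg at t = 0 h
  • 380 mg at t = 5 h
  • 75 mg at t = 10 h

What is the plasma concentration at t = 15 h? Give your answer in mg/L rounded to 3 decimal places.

k = ln 2 / 7 = 0.09902 per h
Dose 1 (60 mg at t=0 h): 60·exp(−0.09902·15) = 13.586 mg/L
Dose 2 (380 mg at t=5 h): 380·exp(−0.09902·10) = 141.169 mg/L
Dose 3 (75 mg at t=10 h): 75·exp(−0.09902·5) = 45.713 mg/L
C(15) = 13.586 + 141.169 + 45.713 = 200.468 mg/L

200.468 mg/L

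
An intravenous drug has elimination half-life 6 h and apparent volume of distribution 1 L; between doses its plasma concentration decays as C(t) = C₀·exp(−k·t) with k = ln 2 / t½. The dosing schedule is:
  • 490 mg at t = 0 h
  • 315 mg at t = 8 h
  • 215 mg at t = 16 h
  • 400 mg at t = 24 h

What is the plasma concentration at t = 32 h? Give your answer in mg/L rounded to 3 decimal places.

224.442 mg/L

k = ln 2 / 6 = 0.11552 per h
Dose 1 (490 mg at t=0 h): 490·exp(−0.11552·32) = 12.154 mg/L
Dose 2 (315 mg at t=8 h): 315·exp(−0.11552·24) = 19.688 mg/L
Dose 3 (215 mg at t=16 h): 215·exp(−0.11552·16) = 33.860 mg/L
Dose 4 (400 mg at t=24 h): 400·exp(−0.11552·8) = 158.740 mg/L
C(32) = 12.154 + 19.688 + 33.860 + 158.740 = 224.442 mg/L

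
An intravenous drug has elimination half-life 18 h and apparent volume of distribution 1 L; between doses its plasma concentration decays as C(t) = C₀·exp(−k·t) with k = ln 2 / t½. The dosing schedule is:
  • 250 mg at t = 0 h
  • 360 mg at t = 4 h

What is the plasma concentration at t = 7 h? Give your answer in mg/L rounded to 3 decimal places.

k = ln 2 / 18 = 0.03851 per h
Dose 1 (250 mg at t=0 h): 250·exp(−0.03851·7) = 190.929 mg/L
Dose 2 (360 mg at t=4 h): 360·exp(−0.03851·3) = 320.724 mg/L
C(7) = 190.929 + 320.724 = 511.653 mg/L

511.653 mg/L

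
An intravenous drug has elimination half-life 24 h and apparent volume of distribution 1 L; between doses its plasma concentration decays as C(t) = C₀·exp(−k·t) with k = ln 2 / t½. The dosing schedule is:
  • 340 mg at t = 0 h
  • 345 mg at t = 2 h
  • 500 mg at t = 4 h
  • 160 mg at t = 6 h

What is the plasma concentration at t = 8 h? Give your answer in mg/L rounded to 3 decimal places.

k = ln 2 / 24 = 0.02888 per h
Dose 1 (340 mg at t=0 h): 340·exp(−0.02888·8) = 269.858 mg/L
Dose 2 (345 mg at t=2 h): 345·exp(−0.02888·6) = 290.109 mg/L
Dose 3 (500 mg at t=4 h): 500·exp(−0.02888·4) = 445.449 mg/L
Dose 4 (160 mg at t=6 h): 160·exp(−0.02888·2) = 151.020 mg/L
C(8) = 269.858 + 290.109 + 445.449 + 151.020 = 1156.437 mg/L

1156.437 mg/L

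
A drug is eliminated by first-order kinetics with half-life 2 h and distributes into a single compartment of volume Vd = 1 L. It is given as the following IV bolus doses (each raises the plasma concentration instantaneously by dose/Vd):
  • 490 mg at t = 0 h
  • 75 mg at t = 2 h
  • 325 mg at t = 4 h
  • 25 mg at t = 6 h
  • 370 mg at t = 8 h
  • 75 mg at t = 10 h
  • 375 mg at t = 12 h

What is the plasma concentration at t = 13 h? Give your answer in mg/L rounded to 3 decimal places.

380.733 mg/L

k = ln 2 / 2 = 0.34657 per h
Dose 1 (490 mg at t=0 h): 490·exp(−0.34657·13) = 5.414 mg/L
Dose 2 (75 mg at t=2 h): 75·exp(−0.34657·11) = 1.657 mg/L
Dose 3 (325 mg at t=4 h): 325·exp(−0.34657·9) = 14.363 mg/L
Dose 4 (25 mg at t=6 h): 25·exp(−0.34657·7) = 2.210 mg/L
Dose 5 (370 mg at t=8 h): 370·exp(−0.34657·5) = 65.407 mg/L
Dose 6 (75 mg at t=10 h): 75·exp(−0.34657·3) = 26.517 mg/L
Dose 7 (375 mg at t=12 h): 375·exp(−0.34657·1) = 265.165 mg/L
C(13) = 5.414 + 1.657 + 14.363 + 2.210 + 65.407 + 26.517 + 265.165 = 380.733 mg/L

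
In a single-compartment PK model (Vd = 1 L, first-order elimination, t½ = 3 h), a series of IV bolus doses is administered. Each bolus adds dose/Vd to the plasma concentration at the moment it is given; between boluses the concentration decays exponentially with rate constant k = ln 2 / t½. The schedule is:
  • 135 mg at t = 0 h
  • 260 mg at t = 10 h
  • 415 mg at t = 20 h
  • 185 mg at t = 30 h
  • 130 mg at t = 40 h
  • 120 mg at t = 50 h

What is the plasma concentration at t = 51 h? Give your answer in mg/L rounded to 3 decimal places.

107.269 mg/L

k = ln 2 / 3 = 0.23105 per h
Dose 1 (135 mg at t=0 h): 135·exp(−0.23105·51) = 0.001 mg/L
Dose 2 (260 mg at t=10 h): 260·exp(−0.23105·41) = 0.020 mg/L
Dose 3 (415 mg at t=20 h): 415·exp(−0.23105·31) = 0.322 mg/L
Dose 4 (185 mg at t=30 h): 185·exp(−0.23105·21) = 1.445 mg/L
Dose 5 (130 mg at t=40 h): 130·exp(−0.23105·11) = 10.237 mg/L
Dose 6 (120 mg at t=50 h): 120·exp(−0.23105·1) = 95.244 mg/L
C(51) = 0.001 + 0.020 + 0.322 + 1.445 + 10.237 + 95.244 = 107.269 mg/L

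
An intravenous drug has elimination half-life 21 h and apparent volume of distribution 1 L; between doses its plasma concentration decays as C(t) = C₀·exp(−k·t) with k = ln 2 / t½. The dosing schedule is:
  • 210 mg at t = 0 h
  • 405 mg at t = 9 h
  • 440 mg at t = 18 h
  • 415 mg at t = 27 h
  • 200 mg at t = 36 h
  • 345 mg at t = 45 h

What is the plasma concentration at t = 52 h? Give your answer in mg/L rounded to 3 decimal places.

k = ln 2 / 21 = 0.03301 per h
Dose 1 (210 mg at t=0 h): 210·exp(−0.03301·52) = 37.741 mg/L
Dose 2 (405 mg at t=9 h): 405·exp(−0.03301·43) = 97.963 mg/L
Dose 3 (440 mg at t=18 h): 440·exp(−0.03301·34) = 143.242 mg/L
Dose 4 (415 mg at t=27 h): 415·exp(−0.03301·25) = 181.836 mg/L
Dose 5 (200 mg at t=36 h): 200·exp(−0.03301·16) = 117.943 mg/L
Dose 6 (345 mg at t=45 h): 345·exp(−0.03301·7) = 273.827 mg/L
C(52) = 37.741 + 97.963 + 143.242 + 181.836 + 117.943 + 273.827 = 852.551 mg/L

852.551 mg/L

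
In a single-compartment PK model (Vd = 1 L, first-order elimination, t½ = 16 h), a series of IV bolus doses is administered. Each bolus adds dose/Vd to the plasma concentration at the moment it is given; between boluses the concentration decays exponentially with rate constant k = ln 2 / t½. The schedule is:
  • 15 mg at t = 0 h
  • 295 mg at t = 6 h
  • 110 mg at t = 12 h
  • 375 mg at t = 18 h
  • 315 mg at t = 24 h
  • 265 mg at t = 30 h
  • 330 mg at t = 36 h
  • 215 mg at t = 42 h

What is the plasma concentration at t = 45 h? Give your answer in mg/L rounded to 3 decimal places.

k = ln 2 / 16 = 0.04332 per h
Dose 1 (15 mg at t=0 h): 15·exp(−0.04332·45) = 2.135 mg/L
Dose 2 (295 mg at t=6 h): 295·exp(−0.04332·39) = 54.458 mg/L
Dose 3 (110 mg at t=12 h): 110·exp(−0.04332·33) = 26.334 mg/L
Dose 4 (375 mg at t=18 h): 375·exp(−0.04332·27) = 116.424 mg/L
Dose 5 (315 mg at t=24 h): 315·exp(−0.04332·21) = 126.826 mg/L
Dose 6 (265 mg at t=30 h): 265·exp(−0.04332·15) = 138.366 mg/L
Dose 7 (330 mg at t=36 h): 330·exp(−0.04332·9) = 223.452 mg/L
Dose 8 (215 mg at t=42 h): 215·exp(−0.04332·3) = 188.797 mg/L
C(45) = 2.135 + 54.458 + 26.334 + 116.424 + 126.826 + 138.366 + 223.452 + 188.797 = 876.793 mg/L

876.793 mg/L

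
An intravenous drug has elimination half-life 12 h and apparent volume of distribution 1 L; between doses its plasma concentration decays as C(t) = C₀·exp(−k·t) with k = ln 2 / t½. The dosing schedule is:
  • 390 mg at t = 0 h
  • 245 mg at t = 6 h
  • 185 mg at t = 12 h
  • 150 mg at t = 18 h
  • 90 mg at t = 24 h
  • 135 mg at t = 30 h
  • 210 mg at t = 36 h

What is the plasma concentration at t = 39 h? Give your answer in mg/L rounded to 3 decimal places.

455.600 mg/L

k = ln 2 / 12 = 0.05776 per h
Dose 1 (390 mg at t=0 h): 390·exp(−0.05776·39) = 40.994 mg/L
Dose 2 (245 mg at t=6 h): 245·exp(−0.05776·33) = 36.419 mg/L
Dose 3 (185 mg at t=12 h): 185·exp(−0.05776·27) = 38.891 mg/L
Dose 4 (150 mg at t=18 h): 150·exp(−0.05776·21) = 44.595 mg/L
Dose 5 (90 mg at t=24 h): 90·exp(−0.05776·15) = 37.840 mg/L
Dose 6 (135 mg at t=30 h): 135·exp(−0.05776·9) = 80.271 mg/L
Dose 7 (210 mg at t=36 h): 210·exp(−0.05776·3) = 176.588 mg/L
C(39) = 40.994 + 36.419 + 38.891 + 44.595 + 37.840 + 80.271 + 176.588 = 455.600 mg/L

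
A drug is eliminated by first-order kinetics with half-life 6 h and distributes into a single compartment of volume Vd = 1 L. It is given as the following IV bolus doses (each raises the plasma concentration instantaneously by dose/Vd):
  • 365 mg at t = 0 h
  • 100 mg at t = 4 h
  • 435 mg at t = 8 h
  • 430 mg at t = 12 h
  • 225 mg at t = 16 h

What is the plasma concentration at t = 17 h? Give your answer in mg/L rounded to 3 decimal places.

669.062 mg/L

k = ln 2 / 6 = 0.11552 per h
Dose 1 (365 mg at t=0 h): 365·exp(−0.11552·17) = 51.212 mg/L
Dose 2 (100 mg at t=4 h): 100·exp(−0.11552·13) = 22.272 mg/L
Dose 3 (435 mg at t=8 h): 435·exp(−0.11552·9) = 153.796 mg/L
Dose 4 (430 mg at t=12 h): 430·exp(−0.11552·5) = 241.329 mg/L
Dose 5 (225 mg at t=16 h): 225·exp(−0.11552·1) = 200.452 mg/L
C(17) = 51.212 + 22.272 + 153.796 + 241.329 + 200.452 = 669.062 mg/L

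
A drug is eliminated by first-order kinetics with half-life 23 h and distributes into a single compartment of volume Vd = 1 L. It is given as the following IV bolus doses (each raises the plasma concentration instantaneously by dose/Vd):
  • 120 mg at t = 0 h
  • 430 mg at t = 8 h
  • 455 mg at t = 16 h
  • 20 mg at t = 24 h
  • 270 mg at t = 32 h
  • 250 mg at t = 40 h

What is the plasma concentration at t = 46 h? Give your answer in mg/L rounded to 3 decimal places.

747.056 mg/L

k = ln 2 / 23 = 0.03014 per h
Dose 1 (120 mg at t=0 h): 120·exp(−0.03014·46) = 30.000 mg/L
Dose 2 (430 mg at t=8 h): 430·exp(−0.03014·38) = 136.809 mg/L
Dose 3 (455 mg at t=16 h): 455·exp(−0.03014·30) = 184.231 mg/L
Dose 4 (20 mg at t=24 h): 20·exp(−0.03014·22) = 10.306 mg/L
Dose 5 (270 mg at t=32 h): 270·exp(−0.03014·14) = 177.063 mg/L
Dose 6 (250 mg at t=40 h): 250·exp(−0.03014·6) = 208.646 mg/L
C(46) = 30.000 + 136.809 + 184.231 + 10.306 + 177.063 + 208.646 = 747.056 mg/L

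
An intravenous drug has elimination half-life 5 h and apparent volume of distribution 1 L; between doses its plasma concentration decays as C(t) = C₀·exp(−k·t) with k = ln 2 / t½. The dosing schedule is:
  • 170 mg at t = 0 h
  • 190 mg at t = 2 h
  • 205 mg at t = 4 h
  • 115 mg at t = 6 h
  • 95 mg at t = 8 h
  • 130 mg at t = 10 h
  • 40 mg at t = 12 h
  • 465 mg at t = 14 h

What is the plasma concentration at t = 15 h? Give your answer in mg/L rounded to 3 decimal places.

662.424 mg/L

k = ln 2 / 5 = 0.13863 per h
Dose 1 (170 mg at t=0 h): 170·exp(−0.13863·15) = 21.250 mg/L
Dose 2 (190 mg at t=2 h): 190·exp(−0.13863·13) = 31.338 mg/L
Dose 3 (205 mg at t=4 h): 205·exp(−0.13863·11) = 44.616 mg/L
Dose 4 (115 mg at t=6 h): 115·exp(−0.13863·9) = 33.025 mg/L
Dose 5 (95 mg at t=8 h): 95·exp(−0.13863·7) = 35.998 mg/L
Dose 6 (130 mg at t=10 h): 130·exp(−0.13863·5) = 65.000 mg/L
Dose 7 (40 mg at t=12 h): 40·exp(−0.13863·3) = 26.390 mg/L
Dose 8 (465 mg at t=14 h): 465·exp(−0.13863·1) = 404.806 mg/L
C(15) = 21.250 + 31.338 + 44.616 + 33.025 + 35.998 + 65.000 + 26.390 + 404.806 = 662.424 mg/L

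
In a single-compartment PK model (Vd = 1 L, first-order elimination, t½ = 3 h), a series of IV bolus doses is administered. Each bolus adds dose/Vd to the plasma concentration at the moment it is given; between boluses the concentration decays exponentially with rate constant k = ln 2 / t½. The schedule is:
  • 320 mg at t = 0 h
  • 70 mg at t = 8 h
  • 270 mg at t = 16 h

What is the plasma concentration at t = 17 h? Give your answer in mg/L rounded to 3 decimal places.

229.349 mg/L

k = ln 2 / 3 = 0.23105 per h
Dose 1 (320 mg at t=0 h): 320·exp(−0.23105·17) = 6.300 mg/L
Dose 2 (70 mg at t=8 h): 70·exp(−0.23105·9) = 8.750 mg/L
Dose 3 (270 mg at t=16 h): 270·exp(−0.23105·1) = 214.299 mg/L
C(17) = 6.300 + 8.750 + 214.299 = 229.349 mg/L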